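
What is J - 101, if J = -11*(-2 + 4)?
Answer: -123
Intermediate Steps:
J = -22 (J = -11*2 = -22)
J - 101 = -22 - 101 = -123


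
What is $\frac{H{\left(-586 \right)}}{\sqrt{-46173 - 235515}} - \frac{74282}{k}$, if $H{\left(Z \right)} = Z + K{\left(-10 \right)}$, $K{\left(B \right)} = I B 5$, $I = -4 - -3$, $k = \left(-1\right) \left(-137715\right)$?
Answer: $- \frac{74282}{137715} + \frac{134 i \sqrt{582}}{3201} \approx -0.53939 + 1.0099 i$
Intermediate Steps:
$k = 137715$
$I = -1$ ($I = -4 + 3 = -1$)
$K{\left(B \right)} = - 5 B$ ($K{\left(B \right)} = - B 5 = - 5 B$)
$H{\left(Z \right)} = 50 + Z$ ($H{\left(Z \right)} = Z - -50 = Z + 50 = 50 + Z$)
$\frac{H{\left(-586 \right)}}{\sqrt{-46173 - 235515}} - \frac{74282}{k} = \frac{50 - 586}{\sqrt{-46173 - 235515}} - \frac{74282}{137715} = - \frac{536}{\sqrt{-281688}} - \frac{74282}{137715} = - \frac{536}{22 i \sqrt{582}} - \frac{74282}{137715} = - 536 \left(- \frac{i \sqrt{582}}{12804}\right) - \frac{74282}{137715} = \frac{134 i \sqrt{582}}{3201} - \frac{74282}{137715} = - \frac{74282}{137715} + \frac{134 i \sqrt{582}}{3201}$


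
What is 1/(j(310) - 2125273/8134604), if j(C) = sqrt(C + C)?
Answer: 17288254246892/41021988201501391 + 132343564473632*sqrt(155)/41021988201501391 ≈ 0.040587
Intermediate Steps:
j(C) = sqrt(2)*sqrt(C) (j(C) = sqrt(2*C) = sqrt(2)*sqrt(C))
1/(j(310) - 2125273/8134604) = 1/(sqrt(2)*sqrt(310) - 2125273/8134604) = 1/(2*sqrt(155) - 2125273*1/8134604) = 1/(2*sqrt(155) - 2125273/8134604) = 1/(-2125273/8134604 + 2*sqrt(155))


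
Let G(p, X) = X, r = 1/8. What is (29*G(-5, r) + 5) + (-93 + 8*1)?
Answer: -611/8 ≈ -76.375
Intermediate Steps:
r = ⅛ (r = 1*(⅛) = ⅛ ≈ 0.12500)
(29*G(-5, r) + 5) + (-93 + 8*1) = (29*(⅛) + 5) + (-93 + 8*1) = (29/8 + 5) + (-93 + 8) = 69/8 - 85 = -611/8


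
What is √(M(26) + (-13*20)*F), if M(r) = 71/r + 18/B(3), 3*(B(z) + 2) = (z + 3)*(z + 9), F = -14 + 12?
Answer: √42824210/286 ≈ 22.881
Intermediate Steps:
F = -2
B(z) = -2 + (3 + z)*(9 + z)/3 (B(z) = -2 + ((z + 3)*(z + 9))/3 = -2 + ((3 + z)*(9 + z))/3 = -2 + (3 + z)*(9 + z)/3)
M(r) = 9/11 + 71/r (M(r) = 71/r + 18/(7 + 4*3 + (⅓)*3²) = 71/r + 18/(7 + 12 + (⅓)*9) = 71/r + 18/(7 + 12 + 3) = 71/r + 18/22 = 71/r + 18*(1/22) = 71/r + 9/11 = 9/11 + 71/r)
√(M(26) + (-13*20)*F) = √((9/11 + 71/26) - 13*20*(-2)) = √((9/11 + 71*(1/26)) - 260*(-2)) = √((9/11 + 71/26) + 520) = √(1015/286 + 520) = √(149735/286) = √42824210/286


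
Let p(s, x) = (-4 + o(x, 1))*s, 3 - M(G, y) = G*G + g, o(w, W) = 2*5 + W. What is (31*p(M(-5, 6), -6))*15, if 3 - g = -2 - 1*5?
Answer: -104160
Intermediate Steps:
g = 10 (g = 3 - (-2 - 1*5) = 3 - (-2 - 5) = 3 - 1*(-7) = 3 + 7 = 10)
o(w, W) = 10 + W
M(G, y) = -7 - G² (M(G, y) = 3 - (G*G + 10) = 3 - (G² + 10) = 3 - (10 + G²) = 3 + (-10 - G²) = -7 - G²)
p(s, x) = 7*s (p(s, x) = (-4 + (10 + 1))*s = (-4 + 11)*s = 7*s)
(31*p(M(-5, 6), -6))*15 = (31*(7*(-7 - 1*(-5)²)))*15 = (31*(7*(-7 - 1*25)))*15 = (31*(7*(-7 - 25)))*15 = (31*(7*(-32)))*15 = (31*(-224))*15 = -6944*15 = -104160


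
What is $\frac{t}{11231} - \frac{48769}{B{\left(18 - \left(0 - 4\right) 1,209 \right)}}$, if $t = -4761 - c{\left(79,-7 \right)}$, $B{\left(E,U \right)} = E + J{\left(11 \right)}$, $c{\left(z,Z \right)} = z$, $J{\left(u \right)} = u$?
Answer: $- \frac{49807669}{33693} \approx -1478.3$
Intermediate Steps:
$B{\left(E,U \right)} = 11 + E$ ($B{\left(E,U \right)} = E + 11 = 11 + E$)
$t = -4840$ ($t = -4761 - 79 = -4840$)
$\frac{t}{11231} - \frac{48769}{B{\left(18 - \left(0 - 4\right) 1,209 \right)}} = - \frac{4840}{11231} - \frac{48769}{11 + \left(18 - \left(0 - 4\right) 1\right)} = \left(-4840\right) \frac{1}{11231} - \frac{48769}{11 + \left(18 - \left(-4\right) 1\right)} = - \frac{440}{1021} - \frac{48769}{11 + \left(18 - -4\right)} = - \frac{440}{1021} - \frac{48769}{11 + \left(18 + 4\right)} = - \frac{440}{1021} - \frac{48769}{11 + 22} = - \frac{440}{1021} - \frac{48769}{33} = - \frac{49807669}{33693}$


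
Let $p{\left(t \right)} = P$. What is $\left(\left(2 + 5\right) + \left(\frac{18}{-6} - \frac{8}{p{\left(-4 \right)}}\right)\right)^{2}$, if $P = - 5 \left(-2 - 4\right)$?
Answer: $\frac{3136}{225} \approx 13.938$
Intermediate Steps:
$P = 30$ ($P = \left(-5\right) \left(-6\right) = 30$)
$p{\left(t \right)} = 30$
$\left(\left(2 + 5\right) + \left(\frac{18}{-6} - \frac{8}{p{\left(-4 \right)}}\right)\right)^{2} = \left(\left(2 + 5\right) + \left(\frac{18}{-6} - \frac{8}{30}\right)\right)^{2} = \left(7 + \left(18 \left(- \frac{1}{6}\right) - \frac{4}{15}\right)\right)^{2} = \left(7 - \frac{49}{15}\right)^{2} = \left(\frac{56}{15}\right)^{2} = \frac{3136}{225}$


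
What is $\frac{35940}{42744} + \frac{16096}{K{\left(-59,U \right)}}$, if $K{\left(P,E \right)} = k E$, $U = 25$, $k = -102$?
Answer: $- \frac{24848351}{4541550} \approx -5.4713$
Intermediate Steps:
$K{\left(P,E \right)} = - 102 E$
$\frac{35940}{42744} + \frac{16096}{K{\left(-59,U \right)}} = \frac{35940}{42744} + \frac{16096}{\left(-102\right) 25} = 35940 \cdot \frac{1}{42744} + \frac{16096}{-2550} = \frac{2995}{3562} + 16096 \left(- \frac{1}{2550}\right) = \frac{2995}{3562} - \frac{8048}{1275} = - \frac{24848351}{4541550}$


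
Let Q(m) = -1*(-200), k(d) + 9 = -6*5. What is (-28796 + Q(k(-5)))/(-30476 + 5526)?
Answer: 14298/12475 ≈ 1.1461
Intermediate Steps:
k(d) = -39 (k(d) = -9 - 6*5 = -9 - 30 = -39)
Q(m) = 200
(-28796 + Q(k(-5)))/(-30476 + 5526) = (-28796 + 200)/(-30476 + 5526) = -28596/(-24950) = -28596*(-1/24950) = 14298/12475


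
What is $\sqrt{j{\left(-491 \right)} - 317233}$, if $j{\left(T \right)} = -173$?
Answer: $i \sqrt{317406} \approx 563.39 i$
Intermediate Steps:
$\sqrt{j{\left(-491 \right)} - 317233} = \sqrt{-173 - 317233} = \sqrt{-317406} = i \sqrt{317406}$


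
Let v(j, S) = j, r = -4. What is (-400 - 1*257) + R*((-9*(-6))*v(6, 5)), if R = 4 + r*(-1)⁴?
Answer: -657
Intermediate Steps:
R = 0 (R = 4 - 4*(-1)⁴ = 4 - 4*1 = 4 - 4 = 0)
(-400 - 1*257) + R*((-9*(-6))*v(6, 5)) = (-400 - 1*257) + 0*(-9*(-6)*6) = (-400 - 257) + 0*(54*6) = -657 + 0*324 = -657 + 0 = -657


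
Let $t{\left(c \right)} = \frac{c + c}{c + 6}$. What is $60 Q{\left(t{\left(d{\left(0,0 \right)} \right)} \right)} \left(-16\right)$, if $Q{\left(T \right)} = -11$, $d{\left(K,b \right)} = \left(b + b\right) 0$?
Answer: $10560$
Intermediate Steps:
$d{\left(K,b \right)} = 0$ ($d{\left(K,b \right)} = 2 b 0 = 0$)
$t{\left(c \right)} = \frac{2 c}{6 + c}$
$60 Q{\left(t{\left(d{\left(0,0 \right)} \right)} \right)} \left(-16\right) = 60 \left(-11\right) \left(-16\right) = \left(-660\right) \left(-16\right) = 10560$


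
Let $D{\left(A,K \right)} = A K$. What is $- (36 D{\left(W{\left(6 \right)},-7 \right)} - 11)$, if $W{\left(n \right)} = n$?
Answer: $1523$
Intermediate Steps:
$- (36 D{\left(W{\left(6 \right)},-7 \right)} - 11) = - (36 \cdot 6 \left(-7\right) - 11) = - (36 \left(-42\right) - 11) = - (-1512 - 11) = \left(-1\right) \left(-1523\right) = 1523$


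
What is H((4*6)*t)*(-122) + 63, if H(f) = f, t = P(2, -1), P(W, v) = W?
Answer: -5793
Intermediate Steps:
t = 2
H((4*6)*t)*(-122) + 63 = ((4*6)*2)*(-122) + 63 = (24*2)*(-122) + 63 = 48*(-122) + 63 = -5856 + 63 = -5793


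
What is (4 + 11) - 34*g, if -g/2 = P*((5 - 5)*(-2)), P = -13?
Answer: 15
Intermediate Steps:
g = 0 (g = -(-26)*(5 - 5)*(-2) = -(-26)*0*(-2) = -(-26)*0 = -2*0 = 0)
(4 + 11) - 34*g = (4 + 11) - 34*0 = 15 + 0 = 15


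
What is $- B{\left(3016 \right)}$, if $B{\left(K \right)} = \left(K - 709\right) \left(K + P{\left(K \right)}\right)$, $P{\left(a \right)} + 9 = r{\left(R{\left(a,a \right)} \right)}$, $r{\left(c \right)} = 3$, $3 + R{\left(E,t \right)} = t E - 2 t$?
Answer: $-6944070$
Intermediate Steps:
$R{\left(E,t \right)} = -3 - 2 t + E t$ ($R{\left(E,t \right)} = -3 + \left(t E - 2 t\right) = -3 + \left(E t - 2 t\right) = -3 + \left(- 2 t + E t\right) = -3 - 2 t + E t$)
$P{\left(a \right)} = -6$ ($P{\left(a \right)} = -9 + 3 = -6$)
$B{\left(K \right)} = \left(-709 + K\right) \left(-6 + K\right)$ ($B{\left(K \right)} = \left(K - 709\right) \left(K - 6\right) = \left(-709 + K\right) \left(-6 + K\right)$)
$- B{\left(3016 \right)} = - (4254 + 3016^{2} - 2156440) = - (4254 + 9096256 - 2156440) = \left(-1\right) 6944070 = -6944070$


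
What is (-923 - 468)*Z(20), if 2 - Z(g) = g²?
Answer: 553618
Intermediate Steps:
Z(g) = 2 - g²
(-923 - 468)*Z(20) = (-923 - 468)*(2 - 1*20²) = -1391*(2 - 1*400) = -1391*(2 - 400) = -1391*(-398) = 553618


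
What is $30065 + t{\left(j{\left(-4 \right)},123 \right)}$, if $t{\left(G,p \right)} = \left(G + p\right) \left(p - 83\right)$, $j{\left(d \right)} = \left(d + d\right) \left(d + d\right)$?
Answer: $37545$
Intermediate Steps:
$j{\left(d \right)} = 4 d^{2}$ ($j{\left(d \right)} = 2 d 2 d = 4 d^{2}$)
$t{\left(G,p \right)} = \left(-83 + p\right) \left(G + p\right)$ ($t{\left(G,p \right)} = \left(G + p\right) \left(-83 + p\right) = \left(-83 + p\right) \left(G + p\right)$)
$30065 + t{\left(j{\left(-4 \right)},123 \right)} = 30065 + \left(123^{2} - 83 \cdot 4 \left(-4\right)^{2} - 10209 + 4 \left(-4\right)^{2} \cdot 123\right) = 30065 + \left(15129 - 83 \cdot 4 \cdot 16 - 10209 + 4 \cdot 16 \cdot 123\right) = 30065 + \left(15129 - 5312 - 10209 + 64 \cdot 123\right) = 30065 + \left(15129 - 5312 - 10209 + 7872\right) = 30065 + 7480 = 37545$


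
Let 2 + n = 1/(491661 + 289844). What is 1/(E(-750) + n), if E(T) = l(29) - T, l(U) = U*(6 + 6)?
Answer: 781505/856529481 ≈ 0.00091241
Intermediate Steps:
l(U) = 12*U (l(U) = U*12 = 12*U)
n = -1563009/781505 (n = -2 + 1/(491661 + 289844) = -2 + 1/781505 = -1563009/781505 ≈ -2.0000)
E(T) = 348 - T (E(T) = 12*29 - T = 348 - T)
1/(E(-750) + n) = 1/((348 - 1*(-750)) - 1563009/781505) = 1/((348 + 750) - 1563009/781505) = 1/(1098 - 1563009/781505) = 1/(856529481/781505) = 781505/856529481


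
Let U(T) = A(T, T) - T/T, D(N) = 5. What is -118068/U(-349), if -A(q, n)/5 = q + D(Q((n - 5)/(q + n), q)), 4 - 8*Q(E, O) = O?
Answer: -39356/573 ≈ -68.684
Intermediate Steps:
Q(E, O) = ½ - O/8
A(q, n) = -25 - 5*q (A(q, n) = -5*(q + 5) = -5*(5 + q) = -25 - 5*q)
U(T) = -26 - 5*T (U(T) = (-25 - 5*T) - T/T = (-25 - 5*T) - 1*1 = (-25 - 5*T) - 1 = -26 - 5*T)
-118068/U(-349) = -118068/(-26 - 5*(-349)) = -118068/(-26 + 1745) = -118068/1719 = -118068*1/1719 = -39356/573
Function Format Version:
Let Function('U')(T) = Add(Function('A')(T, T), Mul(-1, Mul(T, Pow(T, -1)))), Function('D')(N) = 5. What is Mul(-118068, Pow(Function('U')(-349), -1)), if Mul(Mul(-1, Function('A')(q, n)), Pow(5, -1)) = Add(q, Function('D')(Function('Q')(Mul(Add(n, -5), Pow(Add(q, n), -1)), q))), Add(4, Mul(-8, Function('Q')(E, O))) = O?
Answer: Rational(-39356, 573) ≈ -68.684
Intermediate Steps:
Function('Q')(E, O) = Add(Rational(1, 2), Mul(Rational(-1, 8), O))
Function('A')(q, n) = Add(-25, Mul(-5, q)) (Function('A')(q, n) = Mul(-5, Add(q, 5)) = Mul(-5, Add(5, q)) = Add(-25, Mul(-5, q)))
Function('U')(T) = Add(-26, Mul(-5, T)) (Function('U')(T) = Add(Add(-25, Mul(-5, T)), Mul(-1, Mul(T, Pow(T, -1)))) = Add(Add(-25, Mul(-5, T)), Mul(-1, 1)) = Add(Add(-25, Mul(-5, T)), -1) = Add(-26, Mul(-5, T)))
Mul(-118068, Pow(Function('U')(-349), -1)) = Mul(-118068, Pow(Add(-26, Mul(-5, -349)), -1)) = Mul(-118068, Pow(Add(-26, 1745), -1)) = Mul(-118068, Pow(1719, -1)) = Mul(-118068, Rational(1, 1719)) = Rational(-39356, 573)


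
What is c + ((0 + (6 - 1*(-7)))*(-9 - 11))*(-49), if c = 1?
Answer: 12741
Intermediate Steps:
c + ((0 + (6 - 1*(-7)))*(-9 - 11))*(-49) = 1 + ((0 + (6 - 1*(-7)))*(-9 - 11))*(-49) = 1 + ((0 + (6 + 7))*(-20))*(-49) = 1 + ((0 + 13)*(-20))*(-49) = 1 + (13*(-20))*(-49) = 1 - 260*(-49) = 1 + 12740 = 12741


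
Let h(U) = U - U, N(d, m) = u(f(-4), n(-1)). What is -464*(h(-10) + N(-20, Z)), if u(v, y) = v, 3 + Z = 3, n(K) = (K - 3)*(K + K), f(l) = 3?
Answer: -1392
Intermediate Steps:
n(K) = 2*K*(-3 + K) (n(K) = (-3 + K)*(2*K) = 2*K*(-3 + K))
Z = 0 (Z = -3 + 3 = 0)
N(d, m) = 3
h(U) = 0
-464*(h(-10) + N(-20, Z)) = -464*(0 + 3) = -464*3 = -1392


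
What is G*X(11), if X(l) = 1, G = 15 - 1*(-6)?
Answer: 21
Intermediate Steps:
G = 21 (G = 15 + 6 = 21)
G*X(11) = 21*1 = 21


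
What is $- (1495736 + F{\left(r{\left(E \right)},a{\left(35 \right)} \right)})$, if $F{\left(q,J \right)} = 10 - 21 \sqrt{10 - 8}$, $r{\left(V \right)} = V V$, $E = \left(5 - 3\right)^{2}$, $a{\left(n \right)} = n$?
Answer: $-1495746 + 21 \sqrt{2} \approx -1.4957 \cdot 10^{6}$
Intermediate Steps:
$E = 4$ ($E = 2^{2} = 4$)
$r{\left(V \right)} = V^{2}$
$F{\left(q,J \right)} = 10 - 21 \sqrt{2}$
$- (1495736 + F{\left(r{\left(E \right)},a{\left(35 \right)} \right)}) = - (1495736 + \left(10 - 21 \sqrt{2}\right)) = - (1495746 - 21 \sqrt{2}) = -1495746 + 21 \sqrt{2}$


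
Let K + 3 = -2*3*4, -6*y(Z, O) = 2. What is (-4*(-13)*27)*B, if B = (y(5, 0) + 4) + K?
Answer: -32760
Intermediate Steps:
y(Z, O) = -1/3 (y(Z, O) = -1/6*2 = -1/3)
K = -27 (K = -3 - 2*3*4 = -3 - 6*4 = -3 - 24 = -27)
B = -70/3 (B = (-1/3 + 4) - 27 = 11/3 - 27 = -70/3 ≈ -23.333)
(-4*(-13)*27)*B = (-4*(-13)*27)*(-70/3) = (52*27)*(-70/3) = 1404*(-70/3) = -32760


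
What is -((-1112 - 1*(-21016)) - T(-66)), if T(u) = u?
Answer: -19970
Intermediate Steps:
-((-1112 - 1*(-21016)) - T(-66)) = -((-1112 - 1*(-21016)) - 1*(-66)) = -((-1112 + 21016) + 66) = -(19904 + 66) = -1*19970 = -19970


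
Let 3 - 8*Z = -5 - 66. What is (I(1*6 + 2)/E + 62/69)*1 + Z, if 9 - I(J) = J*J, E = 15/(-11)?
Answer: 13933/276 ≈ 50.482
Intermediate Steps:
Z = 37/4 (Z = 3/8 - (-5 - 66)/8 = 3/8 - ⅛*(-71) = 3/8 + 71/8 = 37/4 ≈ 9.2500)
E = -15/11 (E = 15*(-1/11) = -15/11 ≈ -1.3636)
I(J) = 9 - J² (I(J) = 9 - J*J = 9 - J²)
(I(1*6 + 2)/E + 62/69)*1 + Z = ((9 - (1*6 + 2)²)/(-15/11) + 62/69)*1 + 37/4 = ((9 - (6 + 2)²)*(-11/15) + 62*(1/69))*1 + 37/4 = ((9 - 1*8²)*(-11/15) + 62/69)*1 + 37/4 = ((9 - 1*64)*(-11/15) + 62/69)*1 + 37/4 = ((9 - 64)*(-11/15) + 62/69)*1 + 37/4 = (-55*(-11/15) + 62/69)*1 + 37/4 = (121/3 + 62/69)*1 + 37/4 = (2845/69)*1 + 37/4 = 2845/69 + 37/4 = 13933/276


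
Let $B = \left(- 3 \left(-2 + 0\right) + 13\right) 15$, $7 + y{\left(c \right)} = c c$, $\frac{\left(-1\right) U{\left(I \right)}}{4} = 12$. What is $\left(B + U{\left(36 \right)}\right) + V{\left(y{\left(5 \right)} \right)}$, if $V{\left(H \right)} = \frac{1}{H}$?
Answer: $\frac{4267}{18} \approx 237.06$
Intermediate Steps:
$U{\left(I \right)} = -48$ ($U{\left(I \right)} = \left(-4\right) 12 = -48$)
$y{\left(c \right)} = -7 + c^{2}$ ($y{\left(c \right)} = -7 + c c = -7 + c^{2}$)
$B = 285$ ($B = \left(\left(-3\right) \left(-2\right) + 13\right) 15 = \left(6 + 13\right) 15 = 19 \cdot 15 = 285$)
$\left(B + U{\left(36 \right)}\right) + V{\left(y{\left(5 \right)} \right)} = \left(285 - 48\right) + \frac{1}{-7 + 5^{2}} = 237 + \frac{1}{-7 + 25} = 237 + \frac{1}{18} = \frac{4267}{18}$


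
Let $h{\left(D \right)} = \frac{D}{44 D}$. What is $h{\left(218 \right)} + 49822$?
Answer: $\frac{2192169}{44} \approx 49822.0$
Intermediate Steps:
$h{\left(D \right)} = \frac{1}{44}$ ($h{\left(D \right)} = D \frac{1}{44 D} = \frac{1}{44}$)
$h{\left(218 \right)} + 49822 = \frac{1}{44} + 49822 = \frac{2192169}{44}$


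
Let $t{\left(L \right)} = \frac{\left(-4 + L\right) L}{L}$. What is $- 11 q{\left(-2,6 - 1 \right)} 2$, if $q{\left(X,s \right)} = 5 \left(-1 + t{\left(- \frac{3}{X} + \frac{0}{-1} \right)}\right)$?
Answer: $385$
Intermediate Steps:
$t{\left(L \right)} = -4 + L$ ($t{\left(L \right)} = \frac{L \left(-4 + L\right)}{L} = -4 + L$)
$q{\left(X,s \right)} = -25 - \frac{15}{X}$ ($q{\left(X,s \right)} = 5 \left(-1 + \left(-4 + \left(- \frac{3}{X} + \frac{0}{-1}\right)\right)\right) = 5 \left(-1 + \left(-4 + \left(- \frac{3}{X} + 0 \left(-1\right)\right)\right)\right) = 5 \left(-1 + \left(-4 + \left(- \frac{3}{X} + 0\right)\right)\right) = 5 \left(-1 - \left(4 + \frac{3}{X}\right)\right) = 5 \left(-5 - \frac{3}{X}\right) = -25 - \frac{15}{X}$)
$- 11 q{\left(-2,6 - 1 \right)} 2 = - 11 \left(-25 - \frac{15}{-2}\right) 2 = - 11 \left(-25 - - \frac{15}{2}\right) 2 = - 11 \left(-25 + \frac{15}{2}\right) 2 = \left(-11\right) \left(- \frac{35}{2}\right) 2 = \frac{385}{2} \cdot 2 = 385$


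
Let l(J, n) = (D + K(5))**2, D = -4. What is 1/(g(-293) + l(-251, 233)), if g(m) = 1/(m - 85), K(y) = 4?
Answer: -378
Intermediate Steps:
g(m) = 1/(-85 + m)
l(J, n) = 0 (l(J, n) = (-4 + 4)**2 = 0**2 = 0)
1/(g(-293) + l(-251, 233)) = 1/(1/(-85 - 293) + 0) = 1/(1/(-378) + 0) = 1/(-1/378 + 0) = 1/(-1/378) = -378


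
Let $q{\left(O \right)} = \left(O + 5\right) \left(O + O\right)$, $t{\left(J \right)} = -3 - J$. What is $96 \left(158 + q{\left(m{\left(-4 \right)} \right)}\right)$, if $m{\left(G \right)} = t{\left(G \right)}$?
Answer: $16320$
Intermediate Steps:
$m{\left(G \right)} = -3 - G$
$q{\left(O \right)} = 2 O \left(5 + O\right)$ ($q{\left(O \right)} = \left(5 + O\right) 2 O = 2 O \left(5 + O\right)$)
$96 \left(158 + q{\left(m{\left(-4 \right)} \right)}\right) = 96 \left(158 + 2 \left(-3 - -4\right) \left(5 - -1\right)\right) = 96 \left(158 + 2 \left(-3 + 4\right) \left(5 + \left(-3 + 4\right)\right)\right) = 96 \left(158 + 2 \cdot 1 \left(5 + 1\right)\right) = 96 \left(158 + 2 \cdot 1 \cdot 6\right) = 96 \left(158 + 12\right) = 96 \cdot 170 = 16320$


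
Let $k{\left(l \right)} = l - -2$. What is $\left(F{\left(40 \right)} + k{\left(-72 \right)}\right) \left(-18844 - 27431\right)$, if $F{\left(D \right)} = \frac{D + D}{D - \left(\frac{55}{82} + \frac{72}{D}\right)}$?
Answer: $\frac{16108173250}{5129} \approx 3.1406 \cdot 10^{6}$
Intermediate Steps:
$k{\left(l \right)} = 2 + l$ ($k{\left(l \right)} = l + 2 = 2 + l$)
$F{\left(D \right)} = \frac{2 D}{- \frac{55}{82} + D - \frac{72}{D}}$ ($F{\left(D \right)} = \frac{2 D}{D - \left(\frac{55}{82} + \frac{72}{D}\right)} = \frac{2 D}{- \frac{55}{82} + D - \frac{72}{D}}$)
$\left(F{\left(40 \right)} + k{\left(-72 \right)}\right) \left(-18844 - 27431\right) = \left(\frac{164 \cdot 40^{2}}{-5904 - 2200 + 82 \cdot 40^{2}} + \left(2 - 72\right)\right) \left(-18844 - 27431\right) = \left(164 \cdot 1600 \frac{1}{-5904 - 2200 + 82 \cdot 1600} - 70\right) \left(-46275\right) = \left(164 \cdot 1600 \frac{1}{-5904 - 2200 + 131200} - 70\right) \left(-46275\right) = \left(164 \cdot 1600 \cdot \frac{1}{123096} - 70\right) \left(-46275\right) = \left(\frac{32800}{15387} - 70\right) \left(-46275\right) = \left(- \frac{1044290}{15387}\right) \left(-46275\right) = \frac{16108173250}{5129}$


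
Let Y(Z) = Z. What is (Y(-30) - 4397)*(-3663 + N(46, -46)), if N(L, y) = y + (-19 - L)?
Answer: 16707498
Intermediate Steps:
N(L, y) = -19 + y - L
(Y(-30) - 4397)*(-3663 + N(46, -46)) = (-30 - 4397)*(-3663 + (-19 - 46 - 1*46)) = -4427*(-3663 + (-19 - 46 - 46)) = -4427*(-3663 - 111) = -4427*(-3774) = 16707498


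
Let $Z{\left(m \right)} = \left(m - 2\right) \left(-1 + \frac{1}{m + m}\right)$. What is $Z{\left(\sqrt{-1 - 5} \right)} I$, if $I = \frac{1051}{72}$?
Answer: $\frac{5255}{144} - \frac{5255 i \sqrt{6}}{432} \approx 36.493 - 29.796 i$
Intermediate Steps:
$I = \frac{1051}{72}$ ($I = 1051 \cdot \frac{1}{72} = \frac{1051}{72} \approx 14.597$)
$Z{\left(m \right)} = \left(-1 + \frac{1}{2 m}\right) \left(-2 + m\right)$ ($Z{\left(m \right)} = \left(-2 + m\right) \left(-1 + \frac{1}{2 m}\right) = \left(-1 + \frac{1}{2 m}\right) \left(-2 + m\right)$)
$Z{\left(\sqrt{-1 - 5} \right)} I = \left(\frac{5}{2} - \sqrt{-1 - 5} - \frac{1}{\sqrt{-1 - 5}}\right) \frac{1051}{72} = \left(\frac{5}{2} - \sqrt{-6} - \frac{1}{\sqrt{-6}}\right) \frac{1051}{72} = \left(\frac{5}{2} - i \sqrt{6} - \frac{1}{i \sqrt{6}}\right) \frac{1051}{72} = \left(\frac{5}{2} - i \sqrt{6} - - \frac{i \sqrt{6}}{6}\right) \frac{1051}{72} = \left(\frac{5}{2} - i \sqrt{6} + \frac{i \sqrt{6}}{6}\right) \frac{1051}{72} = \left(\frac{5}{2} - \frac{5 i \sqrt{6}}{6}\right) \frac{1051}{72} = \frac{5255}{144} - \frac{5255 i \sqrt{6}}{432}$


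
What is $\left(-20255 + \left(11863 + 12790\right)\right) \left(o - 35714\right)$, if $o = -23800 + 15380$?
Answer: $-194101332$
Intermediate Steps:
$o = -8420$
$\left(-20255 + \left(11863 + 12790\right)\right) \left(o - 35714\right) = \left(-20255 + \left(11863 + 12790\right)\right) \left(-8420 - 35714\right) = \left(-20255 + 24653\right) \left(-44134\right) = 4398 \left(-44134\right) = -194101332$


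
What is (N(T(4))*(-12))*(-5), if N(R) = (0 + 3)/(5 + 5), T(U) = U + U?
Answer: 18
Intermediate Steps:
T(U) = 2*U
N(R) = 3/10
(N(T(4))*(-12))*(-5) = ((3/10)*(-12))*(-5) = -18/5*(-5) = 18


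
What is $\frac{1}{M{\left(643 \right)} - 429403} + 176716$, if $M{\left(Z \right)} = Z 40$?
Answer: $\frac{71337245027}{403683} \approx 1.7672 \cdot 10^{5}$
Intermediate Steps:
$M{\left(Z \right)} = 40 Z$
$\frac{1}{M{\left(643 \right)} - 429403} + 176716 = \frac{1}{40 \cdot 643 - 429403} + 176716 = \frac{1}{25720 - 429403} + 176716 = \frac{1}{-403683} + 176716 = - \frac{1}{403683} + 176716 = \frac{71337245027}{403683}$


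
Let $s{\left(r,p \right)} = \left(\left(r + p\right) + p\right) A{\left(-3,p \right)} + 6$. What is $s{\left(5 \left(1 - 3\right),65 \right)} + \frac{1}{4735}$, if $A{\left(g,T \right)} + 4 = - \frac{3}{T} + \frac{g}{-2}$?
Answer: $- \frac{18438077}{61555} \approx -299.54$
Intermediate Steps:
$A{\left(g,T \right)} = -4 - \frac{3}{T} - \frac{g}{2}$ ($A{\left(g,T \right)} = -4 + \left(- \frac{3}{T} + \frac{g}{-2}\right) = -4 + \left(- \frac{3}{T} + g \left(- \frac{1}{2}\right)\right) = -4 - \left(\frac{g}{2} + \frac{3}{T}\right) = -4 - \frac{3}{T} - \frac{g}{2}$)
$s{\left(r,p \right)} = 6 + \left(- \frac{5}{2} - \frac{3}{p}\right) \left(r + 2 p\right)$ ($s{\left(r,p \right)} = \left(\left(r + p\right) + p\right) \left(-4 - \frac{3}{p} - - \frac{3}{2}\right) + 6 = \left(\left(p + r\right) + p\right) \left(-4 - \frac{3}{p} + \frac{3}{2}\right) + 6 = \left(r + 2 p\right) \left(- \frac{5}{2} - \frac{3}{p}\right) + 6 = \left(- \frac{5}{2} - \frac{3}{p}\right) \left(r + 2 p\right) + 6 = 6 + \left(- \frac{5}{2} - \frac{3}{p}\right) \left(r + 2 p\right)$)
$s{\left(5 \left(1 - 3\right),65 \right)} + \frac{1}{4735} = \left(\left(-5\right) 65 - \frac{5 \cdot 5 \left(1 - 3\right)}{2} - \frac{3 \cdot 5 \left(1 - 3\right)}{65}\right) + \frac{1}{4735} = \left(-325 - \frac{5 \cdot 5 \left(-2\right)}{2} - 3 \cdot 5 \left(-2\right) \frac{1}{65}\right) + \frac{1}{4735} = \left(-325 - -25 - \left(-30\right) \frac{1}{65}\right) + \frac{1}{4735} = \left(-325 + 25 + \frac{6}{13}\right) + \frac{1}{4735} = - \frac{3894}{13} + \frac{1}{4735} = - \frac{18438077}{61555}$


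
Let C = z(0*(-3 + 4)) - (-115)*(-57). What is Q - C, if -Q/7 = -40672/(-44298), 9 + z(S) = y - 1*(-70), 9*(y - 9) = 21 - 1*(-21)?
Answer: 143390551/22149 ≈ 6473.9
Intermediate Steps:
y = 41/3 (y = 9 + (21 - 1*(-21))/9 = 9 + (21 + 21)/9 = 9 + (⅑)*42 = 9 + 14/3 = 41/3 ≈ 13.667)
z(S) = 224/3 (z(S) = -9 + (41/3 - 1*(-70)) = -9 + (41/3 + 70) = -9 + 251/3 = 224/3)
Q = -142352/22149 (Q = -(-284704)/(-44298) = -(-284704)*(-1)/44298 = -7*20336/22149 = -142352/22149 ≈ -6.4270)
C = -19441/3 (C = 224/3 - (-115)*(-57) = 224/3 - 1*6555 = 224/3 - 6555 = -19441/3 ≈ -6480.3)
Q - C = -142352/22149 - 1*(-19441/3) = -142352/22149 + 19441/3 = 143390551/22149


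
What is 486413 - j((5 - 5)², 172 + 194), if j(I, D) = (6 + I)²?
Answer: 486377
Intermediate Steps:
486413 - j((5 - 5)², 172 + 194) = 486413 - (6 + (5 - 5)²)² = 486413 - (6 + 0²)² = 486413 - (6 + 0)² = 486413 - 1*6² = 486413 - 1*36 = 486413 - 36 = 486377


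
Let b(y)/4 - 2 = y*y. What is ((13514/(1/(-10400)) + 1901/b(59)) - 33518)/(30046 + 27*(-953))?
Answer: -391709654015/12023316 ≈ -32579.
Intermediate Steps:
b(y) = 8 + 4*y**2 (b(y) = 8 + 4*(y*y) = 8 + 4*y**2)
((13514/(1/(-10400)) + 1901/b(59)) - 33518)/(30046 + 27*(-953)) = ((13514/(1/(-10400)) + 1901/(8 + 4*59**2)) - 33518)/(30046 + 27*(-953)) = ((13514/(-1/10400) + 1901/(8 + 4*3481)) - 33518)/(30046 - 25731) = ((13514*(-10400) + 1901/(8 + 13924)) - 33518)/4315 = ((-140545600 + 1901/13932) - 33518)*(1/4315) = (-1958081297299/13932 - 33518)*(1/4315) = -1958548270075/13932*1/4315 = -391709654015/12023316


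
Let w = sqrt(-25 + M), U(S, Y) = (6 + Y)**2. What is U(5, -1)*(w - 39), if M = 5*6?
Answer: -975 + 25*sqrt(5) ≈ -919.10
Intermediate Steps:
M = 30
w = sqrt(5) (w = sqrt(-25 + 30) = sqrt(5) ≈ 2.2361)
U(5, -1)*(w - 39) = (6 - 1)**2*(sqrt(5) - 39) = 5**2*(-39 + sqrt(5)) = 25*(-39 + sqrt(5)) = -975 + 25*sqrt(5)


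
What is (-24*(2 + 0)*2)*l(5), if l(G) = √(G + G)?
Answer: -96*√10 ≈ -303.58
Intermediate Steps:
l(G) = √2*√G (l(G) = √(2*G) = √2*√G)
(-24*(2 + 0)*2)*l(5) = (-24*(2 + 0)*2)*(√2*√5) = (-48*2)*√10 = (-24*4)*√10 = -96*√10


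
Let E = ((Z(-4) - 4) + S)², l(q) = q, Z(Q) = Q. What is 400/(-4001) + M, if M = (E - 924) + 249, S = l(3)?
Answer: -2601050/4001 ≈ -650.10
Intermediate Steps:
S = 3
E = 25 (E = ((-4 - 4) + 3)² = (-8 + 3)² = (-5)² = 25)
M = -650 (M = (25 - 924) + 249 = -899 + 249 = -650)
400/(-4001) + M = 400/(-4001) - 650 = 400*(-1/4001) - 650 = -400/4001 - 650 = -2601050/4001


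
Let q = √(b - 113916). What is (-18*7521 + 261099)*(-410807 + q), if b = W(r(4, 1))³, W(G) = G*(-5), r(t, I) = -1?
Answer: -51647066847 + 125721*I*√113791 ≈ -5.1647e+10 + 4.2409e+7*I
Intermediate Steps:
W(G) = -5*G
b = 125 (b = (-5*(-1))³ = 5³ = 125)
q = I*√113791 (q = √(125 - 113916) = √(-113791) = I*√113791 ≈ 337.33*I)
(-18*7521 + 261099)*(-410807 + q) = (-18*7521 + 261099)*(-410807 + I*√113791) = (-135378 + 261099)*(-410807 + I*√113791) = 125721*(-410807 + I*√113791) = -51647066847 + 125721*I*√113791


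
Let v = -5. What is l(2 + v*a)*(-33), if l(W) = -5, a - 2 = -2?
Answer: 165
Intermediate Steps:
a = 0 (a = 2 - 2 = 0)
l(2 + v*a)*(-33) = -5*(-33) = 165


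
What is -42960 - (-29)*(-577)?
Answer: -59693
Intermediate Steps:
-42960 - (-29)*(-577) = -42960 - 1*16733 = -42960 - 16733 = -59693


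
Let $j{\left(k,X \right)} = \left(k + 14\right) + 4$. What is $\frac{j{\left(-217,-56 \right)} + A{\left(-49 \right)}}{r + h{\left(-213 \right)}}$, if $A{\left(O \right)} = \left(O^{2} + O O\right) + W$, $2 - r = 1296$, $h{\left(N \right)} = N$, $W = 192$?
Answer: $- \frac{35}{11} \approx -3.1818$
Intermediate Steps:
$j{\left(k,X \right)} = 18 + k$ ($j{\left(k,X \right)} = \left(14 + k\right) + 4 = 18 + k$)
$r = -1294$ ($r = 2 - 1296 = -1294$)
$A{\left(O \right)} = 192 + 2 O^{2}$ ($A{\left(O \right)} = \left(O^{2} + O O\right) + 192 = \left(O^{2} + O^{2}\right) + 192 = 2 O^{2} + 192 = 192 + 2 O^{2}$)
$\frac{j{\left(-217,-56 \right)} + A{\left(-49 \right)}}{r + h{\left(-213 \right)}} = \frac{\left(18 - 217\right) + \left(192 + 2 \left(-49\right)^{2}\right)}{-1294 - 213} = \frac{-199 + \left(192 + 2 \cdot 2401\right)}{-1507} = \left(-199 + \left(192 + 4802\right)\right) \left(- \frac{1}{1507}\right) = \left(-199 + 4994\right) \left(- \frac{1}{1507}\right) = 4795 \left(- \frac{1}{1507}\right) = - \frac{35}{11}$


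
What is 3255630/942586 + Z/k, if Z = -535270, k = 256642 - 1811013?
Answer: 89757981725/23631102313 ≈ 3.7983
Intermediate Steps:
k = -1554371
3255630/942586 + Z/k = 3255630/942586 - 535270/(-1554371) = 3255630*(1/942586) - 535270*(-1/1554371) = 1627815/471293 + 535270/1554371 = 89757981725/23631102313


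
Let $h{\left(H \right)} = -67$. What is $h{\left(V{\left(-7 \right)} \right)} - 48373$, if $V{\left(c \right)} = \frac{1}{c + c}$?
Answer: $-48440$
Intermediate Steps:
$V{\left(c \right)} = \frac{1}{2 c}$
$h{\left(V{\left(-7 \right)} \right)} - 48373 = -67 - 48373 = -48440$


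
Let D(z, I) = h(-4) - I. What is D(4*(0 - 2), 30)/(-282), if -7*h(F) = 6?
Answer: 36/329 ≈ 0.10942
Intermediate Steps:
h(F) = -6/7 (h(F) = -⅐*6 = -6/7)
D(z, I) = -6/7 - I
D(4*(0 - 2), 30)/(-282) = (-6/7 - 1*30)/(-282) = (-6/7 - 30)*(-1/282) = -216/7*(-1/282) = 36/329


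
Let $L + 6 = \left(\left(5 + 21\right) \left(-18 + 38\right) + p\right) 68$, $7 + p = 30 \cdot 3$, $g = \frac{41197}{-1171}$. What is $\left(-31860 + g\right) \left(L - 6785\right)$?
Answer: $- \frac{1277830129741}{1171} \approx -1.0912 \cdot 10^{9}$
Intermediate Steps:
$g = - \frac{41197}{1171}$ ($g = 41197 \left(- \frac{1}{1171}\right) = - \frac{41197}{1171} \approx -35.181$)
$p = 83$ ($p = -7 + 30 \cdot 3 = -7 + 90 = 83$)
$L = 40998$ ($L = -6 + \left(\left(5 + 21\right) \left(-18 + 38\right) + 83\right) 68 = -6 + \left(26 \cdot 20 + 83\right) 68 = -6 + \left(520 + 83\right) 68 = -6 + 603 \cdot 68 = -6 + 41004 = 40998$)
$\left(-31860 + g\right) \left(L - 6785\right) = \left(-31860 - \frac{41197}{1171}\right) \left(40998 - 6785\right) = \left(- \frac{37349257}{1171}\right) 34213 = - \frac{1277830129741}{1171}$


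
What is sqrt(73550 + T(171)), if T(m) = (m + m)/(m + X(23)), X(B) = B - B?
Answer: 4*sqrt(4597) ≈ 271.20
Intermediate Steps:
X(B) = 0
T(m) = 2 (T(m) = (m + m)/(m + 0) = (2*m)/m = 2)
sqrt(73550 + T(171)) = sqrt(73550 + 2) = sqrt(73552) = 4*sqrt(4597)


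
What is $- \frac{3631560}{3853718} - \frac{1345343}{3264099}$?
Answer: $- \frac{8519171949857}{6289458535041} \approx -1.3545$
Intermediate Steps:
$- \frac{3631560}{3853718} - \frac{1345343}{3264099} = \left(-3631560\right) \frac{1}{3853718} - \frac{1345343}{3264099} = - \frac{1815780}{1926859} - \frac{1345343}{3264099} = - \frac{8519171949857}{6289458535041}$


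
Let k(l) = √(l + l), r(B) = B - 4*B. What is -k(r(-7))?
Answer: -√42 ≈ -6.4807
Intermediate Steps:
r(B) = -3*B
k(l) = √2*√l (k(l) = √(2*l) = √2*√l)
-k(r(-7)) = -√2*√(-3*(-7)) = -√2*√21 = -√42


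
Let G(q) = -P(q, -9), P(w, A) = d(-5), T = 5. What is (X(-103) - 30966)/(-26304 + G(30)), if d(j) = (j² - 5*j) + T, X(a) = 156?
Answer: 30810/26359 ≈ 1.1689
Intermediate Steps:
d(j) = 5 + j² - 5*j (d(j) = (j² - 5*j) + 5 = 5 + j² - 5*j)
P(w, A) = 55 (P(w, A) = 5 + (-5)² - 5*(-5) = 5 + 25 + 25 = 55)
G(q) = -55 (G(q) = -1*55 = -55)
(X(-103) - 30966)/(-26304 + G(30)) = (156 - 30966)/(-26304 - 55) = -30810/(-26359) = -30810*(-1/26359) = 30810/26359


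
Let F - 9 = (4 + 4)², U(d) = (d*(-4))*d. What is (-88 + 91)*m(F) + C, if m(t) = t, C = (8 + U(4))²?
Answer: 3355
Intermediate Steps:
U(d) = -4*d² (U(d) = (-4*d)*d = -4*d²)
F = 73 (F = 9 + (4 + 4)² = 9 + 8² = 9 + 64 = 73)
C = 3136 (C = (8 - 4*4²)² = (8 - 4*16)² = (8 - 64)² = (-56)² = 3136)
(-88 + 91)*m(F) + C = (-88 + 91)*73 + 3136 = 3*73 + 3136 = 219 + 3136 = 3355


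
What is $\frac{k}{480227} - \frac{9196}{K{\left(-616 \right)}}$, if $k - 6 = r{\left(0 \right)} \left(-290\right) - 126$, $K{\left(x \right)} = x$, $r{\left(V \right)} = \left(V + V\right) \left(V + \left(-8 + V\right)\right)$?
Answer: $\frac{100365763}{6723178} \approx 14.928$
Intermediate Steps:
$r{\left(V \right)} = 2 V \left(-8 + 2 V\right)$
$k = -120$ ($k = 6 - \left(126 - 4 \cdot 0 \left(-4 + 0\right) \left(-290\right)\right) = 6 - \left(126 - 4 \cdot 0 \left(-4\right) \left(-290\right)\right) = 6 + \left(0 \left(-290\right) - 126\right) = 6 + \left(0 - 126\right) = 6 - 126 = -120$)
$\frac{k}{480227} - \frac{9196}{K{\left(-616 \right)}} = - \frac{120}{480227} - \frac{9196}{-616} = \left(-120\right) \frac{1}{480227} - - \frac{209}{14} = - \frac{120}{480227} + \frac{209}{14} = \frac{100365763}{6723178}$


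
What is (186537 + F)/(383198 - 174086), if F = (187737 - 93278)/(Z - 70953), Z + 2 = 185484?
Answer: 5340997633/5987347062 ≈ 0.89205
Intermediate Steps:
Z = 185482 (Z = -2 + 185484 = 185482)
F = 94459/114529 (F = (187737 - 93278)/(185482 - 70953) = 94459/114529 ≈ 0.82476)
(186537 + F)/(383198 - 174086) = (186537 + 94459/114529)/(383198 - 174086) = (21363990532/114529)/209112 = (21363990532/114529)*(1/209112) = 5340997633/5987347062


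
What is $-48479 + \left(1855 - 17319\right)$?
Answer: $-63943$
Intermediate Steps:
$-48479 + \left(1855 - 17319\right) = -48479 - 15464 = -63943$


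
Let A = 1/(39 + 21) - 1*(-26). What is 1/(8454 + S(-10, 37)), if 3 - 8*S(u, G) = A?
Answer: 480/4056539 ≈ 0.00011833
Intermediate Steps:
A = 1561/60 (A = 1/60 + 26 = 1561/60 ≈ 26.017)
S(u, G) = -1381/480 (S(u, G) = 3/8 - ⅛*1561/60 = 3/8 - 1561/480 = -1381/480)
1/(8454 + S(-10, 37)) = 1/(8454 - 1381/480) = 1/(4056539/480) = 480/4056539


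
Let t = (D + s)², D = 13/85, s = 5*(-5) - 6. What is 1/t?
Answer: 7225/6874884 ≈ 0.0010509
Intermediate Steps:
s = -31 (s = -25 - 6 = -31)
D = 13/85 (D = 13*(1/85) = 13/85 ≈ 0.15294)
t = 6874884/7225 (t = (13/85 - 31)² = (-2622/85)² = 6874884/7225 ≈ 951.54)
1/t = 1/(6874884/7225) = 7225/6874884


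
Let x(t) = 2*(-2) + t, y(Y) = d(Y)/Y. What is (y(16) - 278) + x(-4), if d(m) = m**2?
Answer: -270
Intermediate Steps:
y(Y) = Y (y(Y) = Y**2/Y = Y)
x(t) = -4 + t
(y(16) - 278) + x(-4) = (16 - 278) + (-4 - 4) = -262 - 8 = -270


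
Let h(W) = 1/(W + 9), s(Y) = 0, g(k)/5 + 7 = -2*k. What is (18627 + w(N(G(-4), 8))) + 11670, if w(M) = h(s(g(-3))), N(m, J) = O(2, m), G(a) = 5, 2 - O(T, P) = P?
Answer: 272674/9 ≈ 30297.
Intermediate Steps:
O(T, P) = 2 - P
N(m, J) = 2 - m
g(k) = -35 - 10*k (g(k) = -35 + 5*(-2*k) = -35 - 10*k)
h(W) = 1/(9 + W)
w(M) = ⅑ (w(M) = 1/(9 + 0) = 1/9 = ⅑)
(18627 + w(N(G(-4), 8))) + 11670 = (18627 + ⅑) + 11670 = 167644/9 + 11670 = 272674/9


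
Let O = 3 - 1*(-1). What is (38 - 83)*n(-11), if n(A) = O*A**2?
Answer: -21780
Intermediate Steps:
O = 4 (O = 3 + 1 = 4)
n(A) = 4*A**2
(38 - 83)*n(-11) = (38 - 83)*(4*(-11)**2) = -180*121 = -45*484 = -21780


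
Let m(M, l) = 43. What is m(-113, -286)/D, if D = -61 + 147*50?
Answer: 43/7289 ≈ 0.0058993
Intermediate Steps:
D = 7289 (D = -61 + 7350 = 7289)
m(-113, -286)/D = 43/7289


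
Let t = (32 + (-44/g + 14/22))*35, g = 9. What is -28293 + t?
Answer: -2704862/99 ≈ -27322.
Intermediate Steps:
t = 96145/99 (t = (32 + (-44/9 + 14/22))*35 = (32 + (-44*⅑ + 14*(1/22)))*35 = (32 + (-44/9 + 7/11))*35 = (32 - 421/99)*35 = (2747/99)*35 = 96145/99 ≈ 971.16)
-28293 + t = -28293 + 96145/99 = -2704862/99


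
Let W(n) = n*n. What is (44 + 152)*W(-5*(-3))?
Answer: 44100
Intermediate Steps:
W(n) = n²
(44 + 152)*W(-5*(-3)) = (44 + 152)*(-5*(-3))² = 196*15² = 196*225 = 44100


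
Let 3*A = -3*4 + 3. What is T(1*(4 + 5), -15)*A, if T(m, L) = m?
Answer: -27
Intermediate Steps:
A = -3 (A = (-3*4 + 3)/3 = (-12 + 3)/3 = (⅓)*(-9) = -3)
T(1*(4 + 5), -15)*A = (1*(4 + 5))*(-3) = (1*9)*(-3) = 9*(-3) = -27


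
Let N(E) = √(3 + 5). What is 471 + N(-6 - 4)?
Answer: 471 + 2*√2 ≈ 473.83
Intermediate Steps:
N(E) = 2*√2 (N(E) = √8 = 2*√2)
471 + N(-6 - 4) = 471 + 2*√2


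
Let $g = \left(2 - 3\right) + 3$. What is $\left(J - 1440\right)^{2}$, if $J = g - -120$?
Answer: $1737124$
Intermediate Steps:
$g = 2$ ($g = -1 + 3 = 2$)
$J = 122$ ($J = 2 - -120 = 2 + 120 = 122$)
$\left(J - 1440\right)^{2} = \left(122 - 1440\right)^{2} = \left(-1318\right)^{2} = 1737124$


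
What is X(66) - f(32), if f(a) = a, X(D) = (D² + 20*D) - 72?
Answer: 5572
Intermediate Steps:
X(D) = -72 + D² + 20*D
X(66) - f(32) = (-72 + 66² + 20*66) - 1*32 = (-72 + 4356 + 1320) - 32 = 5604 - 32 = 5572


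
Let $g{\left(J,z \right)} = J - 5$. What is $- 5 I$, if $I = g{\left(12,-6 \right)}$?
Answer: $-35$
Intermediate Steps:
$g{\left(J,z \right)} = -5 + J$
$I = 7$ ($I = -5 + 12 = 7$)
$- 5 I = \left(-5\right) 7 = -35$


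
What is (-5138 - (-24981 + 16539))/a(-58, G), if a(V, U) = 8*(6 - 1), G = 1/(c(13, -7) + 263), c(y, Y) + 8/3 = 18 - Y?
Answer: 413/5 ≈ 82.600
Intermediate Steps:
c(y, Y) = 46/3 - Y (c(y, Y) = -8/3 + (18 - Y) = 46/3 - Y)
G = 3/856 (G = 1/((46/3 - 1*(-7)) + 263) = 1/((46/3 + 7) + 263) = 1/(67/3 + 263) = 1/(856/3) = 3/856 ≈ 0.0035047)
a(V, U) = 40 (a(V, U) = 8*5 = 40)
(-5138 - (-24981 + 16539))/a(-58, G) = (-5138 - (-24981 + 16539))/40 = (-5138 - 1*(-8442))*(1/40) = (-5138 + 8442)*(1/40) = 3304*(1/40) = 413/5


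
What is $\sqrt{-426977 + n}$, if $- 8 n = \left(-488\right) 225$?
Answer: $2 i \sqrt{103313} \approx 642.85 i$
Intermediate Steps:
$n = 13725$ ($n = - \frac{\left(-488\right) 225}{8} = \left(- \frac{1}{8}\right) \left(-109800\right) = 13725$)
$\sqrt{-426977 + n} = \sqrt{-426977 + 13725} = \sqrt{-413252} = 2 i \sqrt{103313}$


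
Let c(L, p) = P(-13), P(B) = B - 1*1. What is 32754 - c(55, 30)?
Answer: 32768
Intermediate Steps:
P(B) = -1 + B (P(B) = B - 1 = -1 + B)
c(L, p) = -14 (c(L, p) = -1 - 13 = -14)
32754 - c(55, 30) = 32754 - 1*(-14) = 32754 + 14 = 32768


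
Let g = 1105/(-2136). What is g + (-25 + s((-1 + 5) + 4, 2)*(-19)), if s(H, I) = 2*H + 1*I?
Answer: -785017/2136 ≈ -367.52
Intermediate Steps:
s(H, I) = I + 2*H (s(H, I) = 2*H + I = I + 2*H)
g = -1105/2136 (g = 1105*(-1/2136) = -1105/2136 ≈ -0.51732)
g + (-25 + s((-1 + 5) + 4, 2)*(-19)) = -1105/2136 + (-25 + (2 + 2*((-1 + 5) + 4))*(-19)) = -1105/2136 + (-25 + (2 + 2*(4 + 4))*(-19)) = -1105/2136 + (-25 + (2 + 2*8)*(-19)) = -1105/2136 + (-25 + (2 + 16)*(-19)) = -1105/2136 + (-25 + 18*(-19)) = -1105/2136 + (-25 - 342) = -1105/2136 - 367 = -785017/2136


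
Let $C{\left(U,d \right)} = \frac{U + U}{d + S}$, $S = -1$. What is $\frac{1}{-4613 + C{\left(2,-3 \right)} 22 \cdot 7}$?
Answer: $- \frac{1}{4767} \approx -0.00020978$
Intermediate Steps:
$C{\left(U,d \right)} = \frac{2 U}{-1 + d}$ ($C{\left(U,d \right)} = \frac{U + U}{d - 1} = \frac{2 U}{-1 + d}$)
$\frac{1}{-4613 + C{\left(2,-3 \right)} 22 \cdot 7} = \frac{1}{-4613 + 2 \cdot 2 \frac{1}{-1 - 3} \cdot 22 \cdot 7} = \frac{1}{-4613 + 2 \cdot 2 \frac{1}{-4} \cdot 22 \cdot 7} = \frac{1}{-4613 + 2 \cdot 2 \left(- \frac{1}{4}\right) 22 \cdot 7} = \frac{1}{-4613 + \left(-1\right) 22 \cdot 7} = \frac{1}{-4613 - 154} = \frac{1}{-4767} = - \frac{1}{4767}$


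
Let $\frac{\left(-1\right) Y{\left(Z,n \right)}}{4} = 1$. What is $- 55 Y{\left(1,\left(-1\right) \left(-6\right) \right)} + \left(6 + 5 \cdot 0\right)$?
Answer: $226$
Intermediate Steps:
$Y{\left(Z,n \right)} = -4$ ($Y{\left(Z,n \right)} = \left(-4\right) 1 = -4$)
$- 55 Y{\left(1,\left(-1\right) \left(-6\right) \right)} + \left(6 + 5 \cdot 0\right) = \left(-55\right) \left(-4\right) + \left(6 + 5 \cdot 0\right) = 220 + \left(6 + 0\right) = 220 + 6 = 226$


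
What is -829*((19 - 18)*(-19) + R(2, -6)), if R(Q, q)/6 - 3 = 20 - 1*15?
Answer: -24041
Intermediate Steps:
R(Q, q) = 48 (R(Q, q) = 18 + 6*(20 - 1*15) = 18 + 6*(20 - 15) = 18 + 6*5 = 18 + 30 = 48)
-829*((19 - 18)*(-19) + R(2, -6)) = -829*((19 - 18)*(-19) + 48) = -829*(1*(-19) + 48) = -829*(-19 + 48) = -829*29 = -24041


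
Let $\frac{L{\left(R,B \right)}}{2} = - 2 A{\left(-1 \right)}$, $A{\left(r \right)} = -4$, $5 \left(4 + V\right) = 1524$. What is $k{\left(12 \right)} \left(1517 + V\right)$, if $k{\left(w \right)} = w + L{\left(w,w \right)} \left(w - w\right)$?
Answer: $\frac{109068}{5} \approx 21814.0$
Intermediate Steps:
$V = \frac{1504}{5}$ ($V = -4 + \frac{1}{5} \cdot 1524 = -4 + \frac{1524}{5} = \frac{1504}{5} \approx 300.8$)
$L{\left(R,B \right)} = 16$ ($L{\left(R,B \right)} = 2 \left(\left(-2\right) \left(-4\right)\right) = 2 \cdot 8 = 16$)
$k{\left(w \right)} = w$ ($k{\left(w \right)} = w + 16 \left(w - w\right) = w + 16 \cdot 0 = w + 0 = w$)
$k{\left(12 \right)} \left(1517 + V\right) = 12 \left(1517 + \frac{1504}{5}\right) = 12 \cdot \frac{9089}{5} = \frac{109068}{5}$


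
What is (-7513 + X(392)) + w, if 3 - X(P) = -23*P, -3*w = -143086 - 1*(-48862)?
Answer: 32914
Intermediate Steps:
w = 31408 (w = -(-143086 - 1*(-48862))/3 = -(-143086 + 48862)/3 = -⅓*(-94224) = 31408)
X(P) = 3 + 23*P (X(P) = 3 - (-23)*P = 3 + 23*P)
(-7513 + X(392)) + w = (-7513 + (3 + 23*392)) + 31408 = (-7513 + (3 + 9016)) + 31408 = (-7513 + 9019) + 31408 = 1506 + 31408 = 32914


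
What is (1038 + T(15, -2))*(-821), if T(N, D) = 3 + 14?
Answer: -866155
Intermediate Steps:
T(N, D) = 17
(1038 + T(15, -2))*(-821) = (1038 + 17)*(-821) = 1055*(-821) = -866155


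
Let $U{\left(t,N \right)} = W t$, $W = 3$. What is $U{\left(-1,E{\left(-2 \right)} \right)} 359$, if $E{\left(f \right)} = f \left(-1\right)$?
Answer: $-1077$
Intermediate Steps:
$E{\left(f \right)} = - f$
$U{\left(t,N \right)} = 3 t$
$U{\left(-1,E{\left(-2 \right)} \right)} 359 = 3 \left(-1\right) 359 = \left(-3\right) 359 = -1077$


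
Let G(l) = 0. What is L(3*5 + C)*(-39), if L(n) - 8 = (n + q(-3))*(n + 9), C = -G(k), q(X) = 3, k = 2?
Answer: -17160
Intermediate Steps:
C = 0 (C = -1*0 = 0)
L(n) = 8 + (3 + n)*(9 + n) (L(n) = 8 + (n + 3)*(n + 9) = 8 + (3 + n)*(9 + n))
L(3*5 + C)*(-39) = (35 + (3*5 + 0)² + 12*(3*5 + 0))*(-39) = (35 + (15 + 0)² + 12*(15 + 0))*(-39) = (35 + 15² + 12*15)*(-39) = (35 + 225 + 180)*(-39) = 440*(-39) = -17160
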